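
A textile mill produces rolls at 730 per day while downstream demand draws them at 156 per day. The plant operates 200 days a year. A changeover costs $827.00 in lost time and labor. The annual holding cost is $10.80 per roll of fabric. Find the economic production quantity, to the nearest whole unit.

Q* ≈ 2,465 rolls

Annual demand D = 156 × 200 = 31,200.
Production build-up factor (1 − d/p) = 1 − 156/730 = 0.7863.
Q* = √(2DS / (H(1 − d/p))) = √(2 × 31,200 × 827 / (10.8 × 0.7863)).
= √(51,604,800 / 8.4921) ≈ 2465.123.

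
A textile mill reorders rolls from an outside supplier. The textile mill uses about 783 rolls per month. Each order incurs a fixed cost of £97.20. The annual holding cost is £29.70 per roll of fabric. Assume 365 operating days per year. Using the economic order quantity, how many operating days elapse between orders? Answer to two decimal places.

T ≈ 9.63 days

Annual demand D = 783 × 12 = 9,396.
Q* = √(2DS/H) = √(2 × 9,396 × 97.2 / 29.7) ≈ 247.99.
Cycle time = Q*/D × 365 = 247.99 / 9,396 × 365 ≈ 9.634 days.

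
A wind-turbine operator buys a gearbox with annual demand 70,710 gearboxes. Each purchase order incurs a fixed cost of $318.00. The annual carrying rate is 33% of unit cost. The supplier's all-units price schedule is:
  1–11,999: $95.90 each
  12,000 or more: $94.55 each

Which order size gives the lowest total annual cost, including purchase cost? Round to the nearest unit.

Q* ≈ 1,192 gearboxes

Holding cost per unit per year at price C is H = 0.33·C.
Evaluate total cost at each tier's feasible EOQ or, if the EOQ is below the tier, at the tier's minimum quantity.
EOQ at $95.90 = 1192.1 (feasible in tier 1): TC = 70,710×$95.90 + (70,710/1192.1)×318 + (1192.1/2)×0.33×$95.90 = $6,818,814.52.
EOQ at $94.55 = 1200.6 < 12000, so use break Q=12000: TC = 70,710×$94.55 + (70,710/12000.0)×318 + (12000.0/2)×0.33×$94.55 = $6,874,713.32.
Lowest total cost is $6,818,814.52 at Q = 1192.1.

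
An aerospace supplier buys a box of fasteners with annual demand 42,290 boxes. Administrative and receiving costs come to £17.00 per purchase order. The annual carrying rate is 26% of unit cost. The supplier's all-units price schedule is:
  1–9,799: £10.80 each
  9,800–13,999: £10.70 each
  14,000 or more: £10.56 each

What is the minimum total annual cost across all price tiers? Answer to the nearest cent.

TC* ≈ £458,741.36

Holding cost per unit per year at price C is H = 0.26·C.
For each price level, check whether its EOQ is feasible; otherwise the best quantity at that price is the breakpoint.
EOQ at £10.80 = 715.6 (feasible in tier 1): TC = 42,290×£10.80 + (42,290/715.6)×17 + (715.6/2)×0.26×£10.80 = £458,741.36.
EOQ at £10.70 = 718.9 < 9800, so use break Q=9800: TC = 42,290×£10.70 + (42,290/9800.0)×17 + (9800.0/2)×0.26×£10.70 = £466,208.16.
EOQ at £10.56 = 723.7 < 14000, so use break Q=14000: TC = 42,290×£10.56 + (42,290/14000.0)×17 + (14000.0/2)×0.26×£10.56 = £465,852.95.
Lowest total cost among the candidates is at Q = 715.6.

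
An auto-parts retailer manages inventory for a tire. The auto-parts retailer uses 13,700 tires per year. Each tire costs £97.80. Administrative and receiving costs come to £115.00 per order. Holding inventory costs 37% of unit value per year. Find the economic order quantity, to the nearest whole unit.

Q* ≈ 295 tires

Holding cost H = 0.37 × £97.80 = £36.1860 per unit per year.
EOQ = √(2DS / H) = √(2 × 13,700 × 115 / 36.186).
= √(3,151,000 / 36.186) = √87,077.8754 ≈ 295.090.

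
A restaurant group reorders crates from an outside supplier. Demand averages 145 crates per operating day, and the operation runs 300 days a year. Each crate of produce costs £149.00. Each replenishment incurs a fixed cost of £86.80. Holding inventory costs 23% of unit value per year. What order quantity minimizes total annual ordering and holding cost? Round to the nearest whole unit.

Annual demand D = 145 × 300 = 43,500.
Holding cost H = 0.23 × £149.00 = £34.2700 per unit per year.
EOQ = √(2DS / H) = √(2 × 43,500 × 86.8 / 34.27).
= √(7,551,600 / 34.27) = √220,355.9965 ≈ 469.421.

Q* ≈ 469 crates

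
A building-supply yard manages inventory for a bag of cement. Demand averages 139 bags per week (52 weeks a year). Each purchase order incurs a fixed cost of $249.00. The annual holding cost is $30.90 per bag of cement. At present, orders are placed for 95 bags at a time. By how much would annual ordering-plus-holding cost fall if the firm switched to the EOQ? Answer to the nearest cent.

Extra cost ≈ $9,866.35 per year

Annual demand D = 139 × 52 = 7,228.
EOQ = √(2DS/H) = √(2 × 7,228 × 249 / 30.9) ≈ 341.31.
Cost at Q* = (D/Q*)S + (Q*/2)H = √(2DSH) ≈ $10,546.37.
Cost at Q = 95: (7,228/95)×249 + (95/2)×30.9 = $18,944.97 + $1,467.75 = $20,412.72.
Excess = $20,412.72 − $10,546.37 = $9,866.35.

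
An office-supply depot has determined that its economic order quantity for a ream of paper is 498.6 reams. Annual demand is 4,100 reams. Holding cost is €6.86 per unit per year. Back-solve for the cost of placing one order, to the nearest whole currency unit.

S ≈ €208

Invert the EOQ relation Q*² = 2DS/H.
From Q* = √(2DS/H): S = Q*²H / (2D) = 498.6² × 6.86 / (2 × 4,100) = 207.9768.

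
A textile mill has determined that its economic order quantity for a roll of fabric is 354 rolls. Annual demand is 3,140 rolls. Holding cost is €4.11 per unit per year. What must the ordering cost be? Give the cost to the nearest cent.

S ≈ €82.01

Squaring Q* = √(2DS/H) gives Q*² = 2DS/H.
From Q* = √(2DS/H): S = Q*²H / (2D) = 354² × 4.11 / (2 × 3,140) = 82.0141.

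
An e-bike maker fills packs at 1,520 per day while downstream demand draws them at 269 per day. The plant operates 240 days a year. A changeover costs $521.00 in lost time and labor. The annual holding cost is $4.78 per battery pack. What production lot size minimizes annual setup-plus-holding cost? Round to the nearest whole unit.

Q* ≈ 4,135 packs

Annual demand D = 269 × 240 = 64,560.
Production build-up factor (1 − d/p) = 1 − 269/1,520 = 0.8230.
Q* = √(2DS / (H(1 − d/p))) = √(2 × 64,560 × 521 / (4.78 × 0.8230)).
= √(67,271,520 / 3.9341) ≈ 4135.184.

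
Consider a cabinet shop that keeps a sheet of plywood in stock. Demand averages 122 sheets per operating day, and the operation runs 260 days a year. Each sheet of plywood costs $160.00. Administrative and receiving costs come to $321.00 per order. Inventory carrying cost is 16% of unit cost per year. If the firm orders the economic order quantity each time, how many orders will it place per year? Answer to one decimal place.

N ≈ 35.6 orders per year

Annual demand D = 122 × 260 = 31,720.
Holding cost H = 0.16 × $160.00 = $25.6000 per unit per year.
Q* = √(2DS/H) = √(2 × 31,720 × 321 / 25.6) ≈ 891.90.
Orders per year = D / Q* = 31,720 / 891.90 ≈ 35.565.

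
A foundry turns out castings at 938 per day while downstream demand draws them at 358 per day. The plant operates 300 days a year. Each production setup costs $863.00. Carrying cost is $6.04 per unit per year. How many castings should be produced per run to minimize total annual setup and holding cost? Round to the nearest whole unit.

Q* ≈ 7,045 castings

Annual demand D = 358 × 300 = 107,400.
Production build-up factor (1 − d/p) = 1 − 358/938 = 0.6183.
Q* = √(2DS / (H(1 − d/p))) = √(2 × 107,400 × 863 / (6.04 × 0.6183)).
= √(185,372,400 / 3.7348) ≈ 7045.170.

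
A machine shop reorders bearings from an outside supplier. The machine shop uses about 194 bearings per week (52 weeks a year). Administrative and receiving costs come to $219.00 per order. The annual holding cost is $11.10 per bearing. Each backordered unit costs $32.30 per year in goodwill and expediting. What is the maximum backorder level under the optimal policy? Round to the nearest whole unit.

S* ≈ 187 bearings

Annual demand D = 194 × 52 = 10,088.
With planned backorders, Q* = √(2DS/H) · √((H+B)/B).
√(2DS/H) = √(2 × 10,088 × 219 / 11.1) = 630.926.
√((H+B)/B) = √((11.1+32.3)/32.3) = 1.1592.
Q* ≈ 731.344.
S* = Q* · H/(H+B) = 731.344 × 11.1/43.4 ≈ 187.049.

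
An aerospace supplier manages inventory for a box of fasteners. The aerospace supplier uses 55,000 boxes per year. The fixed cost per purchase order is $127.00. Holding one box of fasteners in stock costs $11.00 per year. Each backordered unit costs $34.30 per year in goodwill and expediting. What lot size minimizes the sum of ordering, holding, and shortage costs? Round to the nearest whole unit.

With planned backorders, Q* = √(2DS/H) · √((H+B)/B).
√(2DS/H) = √(2 × 55,000 × 127 / 11) = 1126.943.
√((H+B)/B) = √((11+34.3)/34.3) = 1.1492.
Q* ≈ 1295.102.

Q* ≈ 1,295 boxes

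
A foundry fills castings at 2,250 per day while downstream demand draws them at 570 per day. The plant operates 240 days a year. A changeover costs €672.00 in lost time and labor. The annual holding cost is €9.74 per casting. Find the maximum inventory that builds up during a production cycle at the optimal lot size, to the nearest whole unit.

I_max ≈ 3,754 castings

Annual demand D = 570 × 240 = 136,800.
Production build-up factor (1 − d/p) = 1 − 570/2,250 = 0.7467.
Q* = √(2DS / (H(1 − d/p))) = √(2 × 136,800 × 672 / (9.74 × 0.7467)).
= √(183,859,200 / 7.2725) ≈ 5028.053.
Maximum inventory = Q*(1 − d/p) = 5028.053 × 0.7467 ≈ 3754.279.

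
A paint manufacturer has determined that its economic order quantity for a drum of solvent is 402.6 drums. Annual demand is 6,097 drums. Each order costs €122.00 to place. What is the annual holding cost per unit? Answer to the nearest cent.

H ≈ €9.18

The basic EOQ model gives Q* = √(2DS/H); rearrange for the unknown.
From Q* = √(2DS/H): H = 2DS / Q*² = 2 × 6,097 × 122 / 402.6² = 9.1782.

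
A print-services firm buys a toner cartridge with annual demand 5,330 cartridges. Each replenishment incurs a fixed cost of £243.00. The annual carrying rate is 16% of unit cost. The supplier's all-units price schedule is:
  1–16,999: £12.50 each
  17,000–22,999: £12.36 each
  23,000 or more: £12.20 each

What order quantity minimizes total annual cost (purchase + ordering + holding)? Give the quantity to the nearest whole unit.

Q* ≈ 1,138 cartridges

Holding cost per unit per year at price C is H = 0.16·C.
For each price level, check whether its EOQ is feasible; otherwise the best quantity at that price is the breakpoint.
EOQ at £12.50 = 1138.1 (feasible in tier 1): TC = 5,330×£12.50 + (5,330/1138.1)×243 + (1138.1/2)×0.16×£12.50 = £68,901.13.
EOQ at £12.36 = 1144.5 < 17000, so use break Q=17000: TC = 5,330×£12.36 + (5,330/17000.0)×243 + (17000.0/2)×0.16×£12.36 = £82,764.59.
EOQ at £12.20 = 1152.0 < 23000, so use break Q=23000: TC = 5,330×£12.20 + (5,330/23000.0)×243 + (23000.0/2)×0.16×£12.20 = £87,530.31.
Lowest total cost is £68,901.13 at Q = 1138.1.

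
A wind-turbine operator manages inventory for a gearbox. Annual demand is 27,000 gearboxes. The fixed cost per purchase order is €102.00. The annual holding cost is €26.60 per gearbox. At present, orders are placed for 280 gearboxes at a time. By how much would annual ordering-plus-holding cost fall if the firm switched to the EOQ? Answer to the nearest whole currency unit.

Extra cost ≈ €1,455 per year

EOQ = √(2DS/H) = √(2 × 27,000 × 102 / 26.6) ≈ 455.05.
Cost at Q* = (D/Q*)S + (Q*/2)H = √(2DSH) ≈ €12,104.25.
Cost at Q = 280: (27,000/280)×102 + (280/2)×26.6 = €9,835.71 + €3,724.00 = €13,559.71.
Excess = €13,559.71 − €12,104.25 = €1,455.47.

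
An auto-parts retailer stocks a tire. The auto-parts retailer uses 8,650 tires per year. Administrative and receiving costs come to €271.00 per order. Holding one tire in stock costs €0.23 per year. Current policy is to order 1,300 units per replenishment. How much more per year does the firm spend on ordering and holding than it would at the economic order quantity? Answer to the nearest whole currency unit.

Extra cost ≈ €914 per year

EOQ = √(2DS/H) = √(2 × 8,650 × 271 / 0.23) ≈ 4514.85.
Cost at Q* = (D/Q*)S + (Q*/2)H = √(2DSH) ≈ €1,038.42.
Cost at Q = 1,300: (8,650/1,300)×271 + (1,300/2)×0.23 = €1,803.19 + €149.50 = €1,952.69.
Excess = €1,952.69 − €1,038.42 = €914.28.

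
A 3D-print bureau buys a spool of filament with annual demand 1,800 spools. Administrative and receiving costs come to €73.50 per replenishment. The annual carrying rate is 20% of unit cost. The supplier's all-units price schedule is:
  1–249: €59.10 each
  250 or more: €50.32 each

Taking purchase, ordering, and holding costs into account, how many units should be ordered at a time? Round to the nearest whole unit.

Q* ≈ 250 spools

Holding cost per unit per year at price C is H = 0.20·C.
Evaluate total cost at each tier's feasible EOQ or, if the EOQ is below the tier, at the tier's minimum quantity.
EOQ at €59.10 = 149.6 (feasible in tier 1): TC = 1,800×€59.10 + (1,800/149.6)×73.5 + (149.6/2)×0.20×€59.10 = €108,148.49.
EOQ at €50.32 = 162.1 < 250, so use break Q=250: TC = 1,800×€50.32 + (1,800/250.0)×73.5 + (250.0/2)×0.20×€50.32 = €92,363.20.
Lowest total cost is €92,363.20 at Q = 250.0.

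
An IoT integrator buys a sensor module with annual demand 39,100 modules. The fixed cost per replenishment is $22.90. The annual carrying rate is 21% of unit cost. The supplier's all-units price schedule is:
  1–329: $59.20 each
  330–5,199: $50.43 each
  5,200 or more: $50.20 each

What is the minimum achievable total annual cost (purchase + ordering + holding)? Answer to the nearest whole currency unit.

Holding cost per unit per year at price C is H = 0.21·C.
For each price level, check whether its EOQ is feasible; otherwise the best quantity at that price is the breakpoint.
Tier 1 ($59.20): EOQ = 379.5 exceeds tier's upper bound 329, so this tier is dominated.
EOQ at $50.43 = 411.2 (feasible in tier 2): TC = 39,100×$50.43 + (39,100/411.2)×22.9 + (411.2/2)×0.21×$50.43 = $1,976,167.87.
EOQ at $50.20 = 412.2 < 5200, so use break Q=5200: TC = 39,100×$50.20 + (39,100/5200.0)×22.9 + (5200.0/2)×0.21×$50.20 = $1,990,401.39.
Lowest total cost among the candidates is at Q = 411.2.

TC* ≈ $1,976,168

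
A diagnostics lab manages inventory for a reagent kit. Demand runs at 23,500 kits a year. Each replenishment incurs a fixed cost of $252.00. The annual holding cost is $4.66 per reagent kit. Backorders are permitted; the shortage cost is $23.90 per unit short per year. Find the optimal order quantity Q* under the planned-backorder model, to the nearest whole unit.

Q* ≈ 1,743 kits

With planned backorders, Q* = √(2DS/H) · √((H+B)/B).
√(2DS/H) = √(2 × 23,500 × 252 / 4.66) = 1594.249.
√((H+B)/B) = √((4.66+23.9)/23.9) = 1.0932.
Q* ≈ 1742.755.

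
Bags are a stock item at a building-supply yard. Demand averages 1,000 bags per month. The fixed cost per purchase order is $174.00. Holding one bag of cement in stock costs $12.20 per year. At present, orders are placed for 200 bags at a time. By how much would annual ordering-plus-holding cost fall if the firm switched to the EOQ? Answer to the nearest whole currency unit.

Annual demand D = 1,000 × 12 = 12,000.
EOQ = √(2DS/H) = √(2 × 12,000 × 174 / 12.2) ≈ 585.06.
Cost at Q* = (D/Q*)S + (Q*/2)H = √(2DSH) ≈ $7,137.73.
Cost at Q = 200: (12,000/200)×174 + (200/2)×12.2 = $10,440.00 + $1,220.00 = $11,660.00.
Excess = $11,660.00 − $7,137.73 = $4,522.27.

Extra cost ≈ $4,522 per year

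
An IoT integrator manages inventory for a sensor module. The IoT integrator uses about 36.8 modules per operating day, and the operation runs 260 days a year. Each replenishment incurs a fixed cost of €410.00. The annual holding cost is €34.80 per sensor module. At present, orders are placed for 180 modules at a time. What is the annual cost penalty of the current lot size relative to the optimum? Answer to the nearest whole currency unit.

Annual demand D = 36.8 × 260 = 9,568.
EOQ = √(2DS/H) = √(2 × 9,568 × 410 / 34.8) ≈ 474.82.
Cost at Q* = (D/Q*)S + (Q*/2)H = √(2DSH) ≈ €16,523.69.
Cost at Q = 180: (9,568/180)×410 + (180/2)×34.8 = €21,793.78 + €3,132.00 = €24,925.78.
Excess = €24,925.78 − €16,523.69 = €8,402.08.

Extra cost ≈ €8,402 per year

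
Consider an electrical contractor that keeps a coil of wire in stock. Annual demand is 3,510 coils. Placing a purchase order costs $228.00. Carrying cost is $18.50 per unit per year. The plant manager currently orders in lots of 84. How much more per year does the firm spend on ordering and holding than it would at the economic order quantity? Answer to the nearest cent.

Extra cost ≈ $4,862.60 per year

EOQ = √(2DS/H) = √(2 × 3,510 × 228 / 18.5) ≈ 294.14.
Cost at Q* = (D/Q*)S + (Q*/2)H = √(2DSH) ≈ $5,441.54.
Cost at Q = 84: (3,510/84)×228 + (84/2)×18.5 = $9,527.14 + $777.00 = $10,304.14.
Excess = $10,304.14 − $5,441.54 = $4,862.60.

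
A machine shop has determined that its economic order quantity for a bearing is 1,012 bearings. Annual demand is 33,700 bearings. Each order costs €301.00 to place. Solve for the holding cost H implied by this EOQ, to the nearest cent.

H ≈ €19.81

Invert the EOQ relation Q*² = 2DS/H.
From Q* = √(2DS/H): H = 2DS / Q*² = 2 × 33,700 × 301 / 1,012² = 19.8091.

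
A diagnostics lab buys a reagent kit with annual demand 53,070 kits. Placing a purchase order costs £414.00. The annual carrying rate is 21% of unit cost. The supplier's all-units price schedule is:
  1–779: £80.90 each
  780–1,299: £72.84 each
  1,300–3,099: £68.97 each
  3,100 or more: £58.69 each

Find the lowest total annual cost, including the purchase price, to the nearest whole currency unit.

TC* ≈ £3,140,869

Holding cost per unit per year at price C is H = 0.21·C.
Candidates are each tier's EOQ (if it falls in that tier) and each price-break quantity.
Tier 1 (£80.90): EOQ = 1608.3 exceeds tier's upper bound 779, so this tier is dominated.
Tier 2 (£72.84): EOQ = 1694.9 exceeds tier's upper bound 1299, so this tier is dominated.
EOQ at £68.97 = 1741.8 (feasible in tier 3): TC = 53,070×£68.97 + (53,070/1741.8)×414 + (1741.8/2)×0.21×£68.97 = £3,685,465.71.
EOQ at £58.69 = 1888.2 < 3100, so use break Q=3100: TC = 53,070×£58.69 + (53,070/3100.0)×414 + (3100.0/2)×0.21×£58.69 = £3,140,869.31.
Lowest total cost among the candidates is at Q = 3100.0.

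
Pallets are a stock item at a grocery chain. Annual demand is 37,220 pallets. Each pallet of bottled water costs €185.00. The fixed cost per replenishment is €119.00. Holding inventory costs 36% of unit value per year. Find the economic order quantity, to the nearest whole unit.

Holding cost H = 0.36 × €185.00 = €66.6000 per unit per year.
EOQ = √(2DS / H) = √(2 × 37,220 × 119 / 66.6).
= √(8,858,360 / 66.6) = √133,008.4084 ≈ 364.703.

Q* ≈ 365 pallets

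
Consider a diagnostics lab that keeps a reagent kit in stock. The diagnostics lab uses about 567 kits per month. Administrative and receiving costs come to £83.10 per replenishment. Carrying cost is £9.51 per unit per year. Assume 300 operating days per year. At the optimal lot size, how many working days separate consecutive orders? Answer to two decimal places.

Annual demand D = 567 × 12 = 6,804.
EOQ = √(2DS/H) = √(2 × 6,804 × 83.1 / 9.51) ≈ 344.83.
Cycle time = Q*/D × 300 = 344.83 / 6,804 × 300 ≈ 15.204 days.

T ≈ 15.20 days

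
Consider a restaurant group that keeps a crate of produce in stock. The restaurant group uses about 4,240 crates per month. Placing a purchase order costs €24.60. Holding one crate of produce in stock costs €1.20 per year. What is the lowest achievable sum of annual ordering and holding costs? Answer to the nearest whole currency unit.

TC* ≈ €1,733

Annual demand D = 4,240 × 12 = 50,880.
EOQ = √(2DS/H) = √(2 × 50,880 × 24.6 / 1.2) ≈ 1444.33.
At Q*, ordering cost (D/Q*)S equals holding cost (Q*/2)H, each = √(DSH/2).
Minimum total = √(2DSH) = √(2 × 50,880 × 24.6 × 1.2) ≈ 1733.192.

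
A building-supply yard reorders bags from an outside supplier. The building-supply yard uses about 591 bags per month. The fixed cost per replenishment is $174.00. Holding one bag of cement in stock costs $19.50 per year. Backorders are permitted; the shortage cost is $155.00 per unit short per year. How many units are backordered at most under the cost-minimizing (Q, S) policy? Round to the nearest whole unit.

S* ≈ 42 bags

Annual demand D = 591 × 12 = 7,092.
With planned backorders, Q* = √(2DS/H) · √((H+B)/B).
√(2DS/H) = √(2 × 7,092 × 174 / 19.5) = 355.760.
√((H+B)/B) = √((19.5+155)/155) = 1.0610.
Q* ≈ 377.475.
S* = Q* · H/(H+B) = 377.475 × 19.5/174.5 ≈ 42.182.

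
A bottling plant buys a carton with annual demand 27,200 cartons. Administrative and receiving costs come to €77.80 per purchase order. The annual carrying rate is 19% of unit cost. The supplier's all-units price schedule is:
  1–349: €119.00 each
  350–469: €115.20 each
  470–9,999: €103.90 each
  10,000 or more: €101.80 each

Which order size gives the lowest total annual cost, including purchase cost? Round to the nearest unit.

Holding cost per unit per year at price C is H = 0.19·C.
Candidates are each tier's EOQ (if it falls in that tier) and each price-break quantity.
Tier 1 (€119.00): EOQ = 432.7 exceeds tier's upper bound 349, so this tier is dominated.
EOQ at €115.20 = 439.7 (feasible in tier 2): TC = 27,200×€115.20 + (27,200/439.7)×77.8 + (439.7/2)×0.19×€115.20 = €3,143,064.81.
EOQ at €103.90 = 463.0 < 470, so use break Q=470: TC = 27,200×€103.90 + (27,200/470.0)×77.8 + (470.0/2)×0.19×€103.90 = €2,835,221.60.
EOQ at €101.80 = 467.8 < 10000, so use break Q=10000: TC = 27,200×€101.80 + (27,200/10000.0)×77.8 + (10000.0/2)×0.19×€101.80 = €2,865,881.62.
Lowest total cost is €2,835,221.60 at Q = 470.0.

Q* ≈ 470 cartons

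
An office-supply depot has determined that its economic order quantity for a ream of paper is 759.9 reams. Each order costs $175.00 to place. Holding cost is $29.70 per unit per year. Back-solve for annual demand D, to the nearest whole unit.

D ≈ 49,001 reams per year

The basic EOQ model gives Q* = √(2DS/H); rearrange for the unknown.
From Q* = √(2DS/H): D = Q*²H / (2S) = 759.9² × 29.7 / (2 × 175) = 49000.588.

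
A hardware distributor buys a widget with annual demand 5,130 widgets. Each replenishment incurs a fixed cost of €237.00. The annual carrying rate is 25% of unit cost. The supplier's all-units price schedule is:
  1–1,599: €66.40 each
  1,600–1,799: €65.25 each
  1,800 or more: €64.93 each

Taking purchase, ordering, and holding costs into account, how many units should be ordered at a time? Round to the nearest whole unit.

Q* ≈ 383 widgets

Holding cost per unit per year at price C is H = 0.25·C.
For each price level, check whether its EOQ is feasible; otherwise the best quantity at that price is the breakpoint.
EOQ at €66.40 = 382.7 (feasible in tier 1): TC = 5,130×€66.40 + (5,130/382.7)×237 + (382.7/2)×0.25×€66.40 = €346,985.34.
EOQ at €65.25 = 386.1 < 1600, so use break Q=1600: TC = 5,130×€65.25 + (5,130/1600.0)×237 + (1600.0/2)×0.25×€65.25 = €348,542.38.
EOQ at €64.93 = 387.0 < 1800, so use break Q=1800: TC = 5,130×€64.93 + (5,130/1800.0)×237 + (1800.0/2)×0.25×€64.93 = €348,375.60.
Lowest total cost is €346,985.34 at Q = 382.7.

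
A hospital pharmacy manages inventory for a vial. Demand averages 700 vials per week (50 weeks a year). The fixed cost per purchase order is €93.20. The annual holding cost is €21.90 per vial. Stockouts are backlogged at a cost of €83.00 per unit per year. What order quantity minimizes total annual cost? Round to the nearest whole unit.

Q* ≈ 614 vials

Annual demand D = 700 × 50 = 35,000.
With planned backorders, Q* = √(2DS/H) · √((H+B)/B).
√(2DS/H) = √(2 × 35,000 × 93.2 / 21.9) = 545.802.
√((H+B)/B) = √((21.9+83)/83) = 1.1242.
Q* ≈ 613.598.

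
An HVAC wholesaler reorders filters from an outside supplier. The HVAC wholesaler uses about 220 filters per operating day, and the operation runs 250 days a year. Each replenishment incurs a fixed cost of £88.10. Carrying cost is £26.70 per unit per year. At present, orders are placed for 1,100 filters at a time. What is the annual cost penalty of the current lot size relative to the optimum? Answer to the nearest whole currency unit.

Annual demand D = 220 × 250 = 55,000.
EOQ = √(2DS/H) = √(2 × 55,000 × 88.1 / 26.7) ≈ 602.46.
Cost at Q* = (D/Q*)S + (Q*/2)H = √(2DSH) ≈ £16,085.70.
Cost at Q = 1,100: (55,000/1,100)×88.1 + (1,100/2)×26.7 = £4,405.00 + £14,685.00 = £19,090.00.
Excess = £19,090.00 − £16,085.70 = £3,004.30.

Extra cost ≈ £3,004 per year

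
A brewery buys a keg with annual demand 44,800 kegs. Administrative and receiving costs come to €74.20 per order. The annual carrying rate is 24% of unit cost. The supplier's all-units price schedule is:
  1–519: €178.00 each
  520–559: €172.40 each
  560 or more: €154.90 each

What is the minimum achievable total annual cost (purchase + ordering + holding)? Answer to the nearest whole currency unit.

Holding cost per unit per year at price C is H = 0.24·C.
For each price level, check whether its EOQ is feasible; otherwise the best quantity at that price is the breakpoint.
EOQ at €178.00 = 394.5 (feasible in tier 1): TC = 44,800×€178.00 + (44,800/394.5)×74.2 + (394.5/2)×0.24×€178.00 = €7,991,252.78.
EOQ at €172.40 = 400.8 < 520, so use break Q=520: TC = 44,800×€172.40 + (44,800/520.0)×74.2 + (520.0/2)×0.24×€172.40 = €7,740,670.38.
EOQ at €154.90 = 422.9 < 560, so use break Q=560: TC = 44,800×€154.90 + (44,800/560.0)×74.2 + (560.0/2)×0.24×€154.90 = €6,955,865.28.
Lowest total cost among the candidates is at Q = 560.0.

TC* ≈ €6,955,865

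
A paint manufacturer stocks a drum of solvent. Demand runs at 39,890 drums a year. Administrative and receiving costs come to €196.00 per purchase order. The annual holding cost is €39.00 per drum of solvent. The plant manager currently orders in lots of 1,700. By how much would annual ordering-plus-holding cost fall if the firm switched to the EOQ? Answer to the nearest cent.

EOQ = √(2DS/H) = √(2 × 39,890 × 196 / 39) ≈ 633.20.
Cost at Q* = (D/Q*)S + (Q*/2)H = √(2DSH) ≈ €24,694.90.
Cost at Q = 1,700: (39,890/1,700)×196 + (1,700/2)×39 = €4,599.08 + €33,150.00 = €37,749.08.
Excess = €37,749.08 − €24,694.90 = €13,054.18.

Extra cost ≈ €13,054.18 per year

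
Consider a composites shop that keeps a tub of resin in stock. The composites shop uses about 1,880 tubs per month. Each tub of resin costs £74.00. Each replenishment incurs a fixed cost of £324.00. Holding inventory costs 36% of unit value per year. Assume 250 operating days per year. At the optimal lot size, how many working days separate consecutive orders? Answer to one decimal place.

Annual demand D = 1,880 × 12 = 22,560.
Holding cost H = 0.36 × £74.00 = £26.6400 per unit per year.
Q* = √(2DS/H) = √(2 × 22,560 × 324 / 26.64) ≈ 740.78.
Cycle time = Q*/D × 250 = 740.78 / 22,560 × 250 ≈ 8.209 days.

T ≈ 8.2 days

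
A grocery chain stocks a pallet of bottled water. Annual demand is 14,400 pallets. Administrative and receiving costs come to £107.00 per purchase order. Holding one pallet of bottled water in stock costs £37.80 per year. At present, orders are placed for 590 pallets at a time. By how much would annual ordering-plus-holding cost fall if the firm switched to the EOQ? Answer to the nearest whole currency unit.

Extra cost ≈ £2,970 per year

EOQ = √(2DS/H) = √(2 × 14,400 × 107 / 37.8) ≈ 285.52.
Cost at Q* = (D/Q*)S + (Q*/2)H = √(2DSH) ≈ £10,792.80.
Cost at Q = 590: (14,400/590)×107 + (590/2)×37.8 = £2,611.53 + £11,151.00 = £13,762.53.
Excess = £13,762.53 − £10,792.80 = £2,969.73.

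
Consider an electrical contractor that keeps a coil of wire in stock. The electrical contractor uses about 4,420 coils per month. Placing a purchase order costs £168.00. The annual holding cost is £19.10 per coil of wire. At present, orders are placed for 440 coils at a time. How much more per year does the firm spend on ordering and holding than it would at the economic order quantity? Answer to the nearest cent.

Extra cost ≈ £6,003.99 per year

Annual demand D = 4,420 × 12 = 53,040.
EOQ = √(2DS/H) = √(2 × 53,040 × 168 / 19.1) ≈ 965.95.
Cost at Q* = (D/Q*)S + (Q*/2)H = √(2DSH) ≈ £18,449.65.
Cost at Q = 440: (53,040/440)×168 + (440/2)×19.1 = £20,251.64 + £4,202.00 = £24,453.64.
Excess = £24,453.64 − £18,449.65 = £6,003.99.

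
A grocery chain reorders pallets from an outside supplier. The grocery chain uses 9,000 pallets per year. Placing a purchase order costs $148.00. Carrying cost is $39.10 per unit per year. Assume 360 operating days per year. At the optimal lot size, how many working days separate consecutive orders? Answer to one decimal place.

The optimal lot size = √(2DS/H) = √(2 × 9,000 × 148 / 39.1) ≈ 261.02.
Cycle time = Q*/D × 360 = 261.02 / 9,000 × 360 ≈ 10.441 days.

T ≈ 10.4 days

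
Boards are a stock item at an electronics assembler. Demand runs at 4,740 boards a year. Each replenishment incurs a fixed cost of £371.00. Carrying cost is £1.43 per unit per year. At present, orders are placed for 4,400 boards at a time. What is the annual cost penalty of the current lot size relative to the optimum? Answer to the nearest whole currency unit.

Extra cost ≈ £1,303 per year

EOQ = √(2DS/H) = √(2 × 4,740 × 371 / 1.43) ≈ 1568.28.
Cost at Q* = (D/Q*)S + (Q*/2)H = √(2DSH) ≈ £2,242.64.
Cost at Q = 4,400: (4,740/4,400)×371 + (4,400/2)×1.43 = £399.67 + £3,146.00 = £3,545.67.
Excess = £3,545.67 − £2,242.64 = £1,303.03.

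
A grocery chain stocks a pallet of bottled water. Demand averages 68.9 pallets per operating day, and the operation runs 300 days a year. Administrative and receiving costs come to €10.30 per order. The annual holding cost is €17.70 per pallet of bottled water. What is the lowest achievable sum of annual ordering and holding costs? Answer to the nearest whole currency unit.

TC* ≈ €2,745

Annual demand D = 68.9 × 300 = 20,670.
Q* = √(2DS/H) = √(2 × 20,670 × 10.3 / 17.7) ≈ 155.10.
At Q*, ordering cost (D/Q*)S equals holding cost (Q*/2)H, each = √(DSH/2).
Minimum total = √(2DSH) = √(2 × 20,670 × 10.3 × 17.7) ≈ 2745.304.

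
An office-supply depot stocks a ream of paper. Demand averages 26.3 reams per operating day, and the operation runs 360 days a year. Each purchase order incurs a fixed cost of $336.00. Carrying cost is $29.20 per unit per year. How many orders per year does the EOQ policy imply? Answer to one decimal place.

Annual demand D = 26.3 × 360 = 9,468.
Q* = √(2DS/H) = √(2 × 9,468 × 336 / 29.2) ≈ 466.79.
Orders per year = D / Q* = 9,468 / 466.79 ≈ 20.283.

N ≈ 20.3 orders per year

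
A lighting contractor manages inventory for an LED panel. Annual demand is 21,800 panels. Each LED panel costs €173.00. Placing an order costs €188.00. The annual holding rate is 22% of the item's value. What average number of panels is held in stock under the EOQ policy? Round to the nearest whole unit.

Average inventory ≈ 232 panels

Holding cost H = 0.22 × €173.00 = €38.0600 per unit per year.
EOQ = √(2DS/H) = √(2 × 21,800 × 188 / 38.06) ≈ 464.07.
Average inventory = Q*/2 ≈ 464.07 / 2 = 232.037.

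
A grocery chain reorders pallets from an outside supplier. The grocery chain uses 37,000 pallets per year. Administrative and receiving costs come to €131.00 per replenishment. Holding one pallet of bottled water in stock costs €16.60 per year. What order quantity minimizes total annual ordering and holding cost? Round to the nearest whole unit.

EOQ = √(2DS / H) = √(2 × 37,000 × 131 / 16.6).
= √(9,694,000 / 16.6) = √583,975.9036 ≈ 764.183.

Q* ≈ 764 pallets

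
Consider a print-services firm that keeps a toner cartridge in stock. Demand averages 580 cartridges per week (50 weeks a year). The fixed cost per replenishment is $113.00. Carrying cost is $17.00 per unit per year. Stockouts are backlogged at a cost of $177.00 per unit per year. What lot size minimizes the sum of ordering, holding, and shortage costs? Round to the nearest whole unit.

Q* ≈ 650 cartridges

Annual demand D = 580 × 50 = 29,000.
With planned backorders, Q* = √(2DS/H) · √((H+B)/B).
√(2DS/H) = √(2 × 29,000 × 113 / 17) = 620.910.
√((H+B)/B) = √((17+177)/177) = 1.0469.
Q* ≈ 650.044.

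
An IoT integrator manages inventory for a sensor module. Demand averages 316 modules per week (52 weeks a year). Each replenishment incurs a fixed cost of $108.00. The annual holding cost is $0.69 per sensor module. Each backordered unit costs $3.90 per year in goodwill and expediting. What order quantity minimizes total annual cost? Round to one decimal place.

Annual demand D = 316 × 52 = 16,432.
With planned backorders, Q* = √(2DS/H) · √((H+B)/B).
√(2DS/H) = √(2 × 16,432 × 108 / 0.69) = 2268.023.
√((H+B)/B) = √((0.69+3.9)/3.9) = 1.0849.
Q* ≈ 2460.490.

Q* ≈ 2,460.5 modules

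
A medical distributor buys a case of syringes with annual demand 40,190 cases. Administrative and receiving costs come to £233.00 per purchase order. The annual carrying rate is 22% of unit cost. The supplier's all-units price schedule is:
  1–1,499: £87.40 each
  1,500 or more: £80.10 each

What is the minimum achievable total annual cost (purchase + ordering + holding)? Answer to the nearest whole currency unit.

TC* ≈ £3,238,678

Holding cost per unit per year at price C is H = 0.22·C.
Evaluate total cost at each tier's feasible EOQ or, if the EOQ is below the tier, at the tier's minimum quantity.
EOQ at £87.40 = 986.9 (feasible in tier 1): TC = 40,190×£87.40 + (40,190/986.9)×233 + (986.9/2)×0.22×£87.40 = £3,531,582.63.
EOQ at £80.10 = 1030.9 < 1500, so use break Q=1500: TC = 40,190×£80.10 + (40,190/1500.0)×233 + (1500.0/2)×0.22×£80.10 = £3,238,678.35.
Lowest total cost among the candidates is at Q = 1500.0.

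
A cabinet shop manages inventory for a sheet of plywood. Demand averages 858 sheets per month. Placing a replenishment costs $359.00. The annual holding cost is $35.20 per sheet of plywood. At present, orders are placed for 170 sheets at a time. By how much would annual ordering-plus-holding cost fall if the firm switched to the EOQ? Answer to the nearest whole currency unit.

Extra cost ≈ $8,603 per year

Annual demand D = 858 × 12 = 10,296.
EOQ = √(2DS/H) = √(2 × 10,296 × 359 / 35.2) ≈ 458.27.
Cost at Q* = (D/Q*)S + (Q*/2)H = √(2DSH) ≈ $16,131.24.
Cost at Q = 170: (10,296/170)×359 + (170/2)×35.2 = $21,742.73 + $2,992.00 = $24,734.73.
Excess = $24,734.73 − $16,131.24 = $8,603.49.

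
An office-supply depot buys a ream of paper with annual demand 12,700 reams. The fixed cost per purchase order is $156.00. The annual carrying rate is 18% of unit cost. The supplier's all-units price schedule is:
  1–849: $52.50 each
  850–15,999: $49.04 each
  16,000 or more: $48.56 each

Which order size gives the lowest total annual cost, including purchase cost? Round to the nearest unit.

Holding cost per unit per year at price C is H = 0.18·C.
Candidates are each tier's EOQ (if it falls in that tier) and each price-break quantity.
EOQ at $52.50 = 647.5 (feasible in tier 1): TC = 12,700×$52.50 + (12,700/647.5)×156 + (647.5/2)×0.18×$52.50 = $672,869.21.
EOQ at $49.04 = 670.0 < 850, so use break Q=850: TC = 12,700×$49.04 + (12,700/850.0)×156 + (850.0/2)×0.18×$49.04 = $628,890.38.
EOQ at $48.56 = 673.3 < 16000, so use break Q=16000: TC = 12,700×$48.56 + (12,700/16000.0)×156 + (16000.0/2)×0.18×$48.56 = $686,762.22.
Lowest total cost is $628,890.38 at Q = 850.0.

Q* ≈ 850 reams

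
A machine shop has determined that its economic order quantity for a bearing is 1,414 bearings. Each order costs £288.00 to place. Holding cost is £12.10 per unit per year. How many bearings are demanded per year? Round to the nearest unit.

Invert the EOQ relation Q*² = 2DS/H.
From Q* = √(2DS/H): D = Q*²H / (2S) = 1,414² × 12.1 / (2 × 288) = 42001.201.

D ≈ 42,001 bearings per year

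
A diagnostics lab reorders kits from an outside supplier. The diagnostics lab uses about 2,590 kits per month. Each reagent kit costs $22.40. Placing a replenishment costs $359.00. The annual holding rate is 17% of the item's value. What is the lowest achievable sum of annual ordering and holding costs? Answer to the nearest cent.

Annual demand D = 2,590 × 12 = 31,080.
Holding cost H = 0.17 × $22.40 = $3.8080 per unit per year.
Q* = √(2DS/H) = √(2 × 31,080 × 359 / 3.808) ≈ 2420.77.
At Q*, ordering cost (D/Q*)S equals holding cost (Q*/2)H, each = √(DSH/2).
Minimum total = √(2DSH) = √(2 × 31,080 × 359 × 3.808) ≈ 9218.308.

TC* ≈ $9,218.31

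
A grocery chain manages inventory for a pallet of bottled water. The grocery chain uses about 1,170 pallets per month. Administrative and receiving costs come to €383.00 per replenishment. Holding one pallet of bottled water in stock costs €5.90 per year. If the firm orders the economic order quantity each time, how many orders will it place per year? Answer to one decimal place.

N ≈ 10.4 orders per year

Annual demand D = 1,170 × 12 = 14,040.
The optimal lot size = √(2DS/H) = √(2 × 14,040 × 383 / 5.9) ≈ 1350.12.
Orders per year = D / Q* = 14,040 / 1350.12 ≈ 10.399.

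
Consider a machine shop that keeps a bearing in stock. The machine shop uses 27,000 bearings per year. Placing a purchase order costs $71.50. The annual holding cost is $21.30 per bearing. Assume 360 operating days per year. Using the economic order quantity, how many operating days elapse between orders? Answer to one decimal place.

T ≈ 5.7 days

The optimal lot size = √(2DS/H) = √(2 × 27,000 × 71.5 / 21.3) ≈ 425.76.
Cycle time = Q*/D × 360 = 425.76 / 27,000 × 360 ≈ 5.677 days.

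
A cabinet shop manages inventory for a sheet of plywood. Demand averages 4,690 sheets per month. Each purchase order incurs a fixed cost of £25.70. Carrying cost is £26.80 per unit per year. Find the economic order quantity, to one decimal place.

Q* ≈ 328.5 sheets

Annual demand D = 4,690 × 12 = 56,280.
EOQ = √(2DS / H) = √(2 × 56,280 × 25.7 / 26.8).
= √(2,892,792 / 26.8) = √107,940 ≈ 328.542.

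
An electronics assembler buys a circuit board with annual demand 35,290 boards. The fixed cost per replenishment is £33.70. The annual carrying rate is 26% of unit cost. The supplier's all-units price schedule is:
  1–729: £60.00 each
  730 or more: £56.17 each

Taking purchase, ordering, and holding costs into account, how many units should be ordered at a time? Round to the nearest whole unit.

Q* ≈ 730 boards

Holding cost per unit per year at price C is H = 0.26·C.
For each price level, check whether its EOQ is feasible; otherwise the best quantity at that price is the breakpoint.
EOQ at £60.00 = 390.5 (feasible in tier 1): TC = 35,290×£60.00 + (35,290/390.5)×33.7 + (390.5/2)×0.26×£60.00 = £2,123,491.41.
EOQ at £56.17 = 403.6 < 730, so use break Q=730: TC = 35,290×£56.17 + (35,290/730.0)×33.7 + (730.0/2)×0.26×£56.17 = £1,989,198.97.
Lowest total cost is £1,989,198.97 at Q = 730.0.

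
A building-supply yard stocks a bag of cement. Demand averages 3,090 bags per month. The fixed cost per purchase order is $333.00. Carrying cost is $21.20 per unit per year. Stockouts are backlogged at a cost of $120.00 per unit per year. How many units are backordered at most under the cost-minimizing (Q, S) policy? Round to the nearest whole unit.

S* ≈ 176 bags

Annual demand D = 3,090 × 12 = 37,080.
With planned backorders, Q* = √(2DS/H) · √((H+B)/B).
√(2DS/H) = √(2 × 37,080 × 333 / 21.2) = 1079.292.
√((H+B)/B) = √((21.2+120)/120) = 1.0847.
Q* ≈ 1170.754.
S* = Q* · H/(H+B) = 1170.754 × 21.2/141.2 ≈ 175.779.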